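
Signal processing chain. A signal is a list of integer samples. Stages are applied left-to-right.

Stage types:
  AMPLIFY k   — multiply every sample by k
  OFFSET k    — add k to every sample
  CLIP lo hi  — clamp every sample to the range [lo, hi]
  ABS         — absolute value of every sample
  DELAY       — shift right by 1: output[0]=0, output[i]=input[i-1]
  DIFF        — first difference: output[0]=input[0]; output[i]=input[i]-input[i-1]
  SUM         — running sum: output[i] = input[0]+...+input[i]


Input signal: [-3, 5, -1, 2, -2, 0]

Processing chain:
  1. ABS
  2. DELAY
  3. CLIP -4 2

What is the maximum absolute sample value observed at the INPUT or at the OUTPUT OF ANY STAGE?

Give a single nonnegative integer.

Input: [-3, 5, -1, 2, -2, 0] (max |s|=5)
Stage 1 (ABS): |-3|=3, |5|=5, |-1|=1, |2|=2, |-2|=2, |0|=0 -> [3, 5, 1, 2, 2, 0] (max |s|=5)
Stage 2 (DELAY): [0, 3, 5, 1, 2, 2] = [0, 3, 5, 1, 2, 2] -> [0, 3, 5, 1, 2, 2] (max |s|=5)
Stage 3 (CLIP -4 2): clip(0,-4,2)=0, clip(3,-4,2)=2, clip(5,-4,2)=2, clip(1,-4,2)=1, clip(2,-4,2)=2, clip(2,-4,2)=2 -> [0, 2, 2, 1, 2, 2] (max |s|=2)
Overall max amplitude: 5

Answer: 5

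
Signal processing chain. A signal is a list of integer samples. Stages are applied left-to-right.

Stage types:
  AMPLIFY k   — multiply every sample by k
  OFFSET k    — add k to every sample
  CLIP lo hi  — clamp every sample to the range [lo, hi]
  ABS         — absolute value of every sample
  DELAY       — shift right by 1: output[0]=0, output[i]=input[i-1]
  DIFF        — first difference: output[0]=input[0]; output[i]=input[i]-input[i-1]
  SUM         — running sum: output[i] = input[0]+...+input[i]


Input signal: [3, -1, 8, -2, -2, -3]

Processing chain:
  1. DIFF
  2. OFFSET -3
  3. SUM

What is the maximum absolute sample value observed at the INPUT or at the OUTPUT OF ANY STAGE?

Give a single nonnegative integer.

Input: [3, -1, 8, -2, -2, -3] (max |s|=8)
Stage 1 (DIFF): s[0]=3, -1-3=-4, 8--1=9, -2-8=-10, -2--2=0, -3--2=-1 -> [3, -4, 9, -10, 0, -1] (max |s|=10)
Stage 2 (OFFSET -3): 3+-3=0, -4+-3=-7, 9+-3=6, -10+-3=-13, 0+-3=-3, -1+-3=-4 -> [0, -7, 6, -13, -3, -4] (max |s|=13)
Stage 3 (SUM): sum[0..0]=0, sum[0..1]=-7, sum[0..2]=-1, sum[0..3]=-14, sum[0..4]=-17, sum[0..5]=-21 -> [0, -7, -1, -14, -17, -21] (max |s|=21)
Overall max amplitude: 21

Answer: 21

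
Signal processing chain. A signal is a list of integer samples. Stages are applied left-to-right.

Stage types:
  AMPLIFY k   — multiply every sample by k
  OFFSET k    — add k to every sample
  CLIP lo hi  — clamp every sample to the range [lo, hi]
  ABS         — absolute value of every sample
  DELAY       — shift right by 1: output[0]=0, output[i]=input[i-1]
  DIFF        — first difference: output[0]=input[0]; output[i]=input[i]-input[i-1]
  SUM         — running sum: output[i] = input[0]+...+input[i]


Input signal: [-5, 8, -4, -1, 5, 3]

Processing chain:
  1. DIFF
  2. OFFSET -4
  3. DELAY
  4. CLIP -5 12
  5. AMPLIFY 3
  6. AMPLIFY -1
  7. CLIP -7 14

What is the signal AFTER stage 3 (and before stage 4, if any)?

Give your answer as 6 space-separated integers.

Input: [-5, 8, -4, -1, 5, 3]
Stage 1 (DIFF): s[0]=-5, 8--5=13, -4-8=-12, -1--4=3, 5--1=6, 3-5=-2 -> [-5, 13, -12, 3, 6, -2]
Stage 2 (OFFSET -4): -5+-4=-9, 13+-4=9, -12+-4=-16, 3+-4=-1, 6+-4=2, -2+-4=-6 -> [-9, 9, -16, -1, 2, -6]
Stage 3 (DELAY): [0, -9, 9, -16, -1, 2] = [0, -9, 9, -16, -1, 2] -> [0, -9, 9, -16, -1, 2]

Answer: 0 -9 9 -16 -1 2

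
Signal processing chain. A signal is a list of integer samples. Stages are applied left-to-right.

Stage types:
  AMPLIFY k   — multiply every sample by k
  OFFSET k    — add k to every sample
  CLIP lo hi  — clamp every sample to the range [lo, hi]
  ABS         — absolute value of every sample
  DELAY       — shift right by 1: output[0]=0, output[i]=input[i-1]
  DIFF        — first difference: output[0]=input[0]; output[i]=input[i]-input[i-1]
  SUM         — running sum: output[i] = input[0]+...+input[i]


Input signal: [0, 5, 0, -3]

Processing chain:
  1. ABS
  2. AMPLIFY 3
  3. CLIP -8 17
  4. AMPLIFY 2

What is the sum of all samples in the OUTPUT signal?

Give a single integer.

Input: [0, 5, 0, -3]
Stage 1 (ABS): |0|=0, |5|=5, |0|=0, |-3|=3 -> [0, 5, 0, 3]
Stage 2 (AMPLIFY 3): 0*3=0, 5*3=15, 0*3=0, 3*3=9 -> [0, 15, 0, 9]
Stage 3 (CLIP -8 17): clip(0,-8,17)=0, clip(15,-8,17)=15, clip(0,-8,17)=0, clip(9,-8,17)=9 -> [0, 15, 0, 9]
Stage 4 (AMPLIFY 2): 0*2=0, 15*2=30, 0*2=0, 9*2=18 -> [0, 30, 0, 18]
Output sum: 48

Answer: 48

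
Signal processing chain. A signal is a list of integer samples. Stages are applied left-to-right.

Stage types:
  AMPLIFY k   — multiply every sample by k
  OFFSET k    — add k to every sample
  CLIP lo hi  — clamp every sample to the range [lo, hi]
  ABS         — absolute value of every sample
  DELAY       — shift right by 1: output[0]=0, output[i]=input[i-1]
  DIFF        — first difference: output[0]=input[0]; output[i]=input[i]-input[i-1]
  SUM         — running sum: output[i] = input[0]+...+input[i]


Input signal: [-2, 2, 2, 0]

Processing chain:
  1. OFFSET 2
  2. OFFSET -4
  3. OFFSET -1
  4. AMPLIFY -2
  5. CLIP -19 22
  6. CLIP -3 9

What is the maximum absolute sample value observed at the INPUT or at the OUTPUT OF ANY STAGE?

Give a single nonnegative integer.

Input: [-2, 2, 2, 0] (max |s|=2)
Stage 1 (OFFSET 2): -2+2=0, 2+2=4, 2+2=4, 0+2=2 -> [0, 4, 4, 2] (max |s|=4)
Stage 2 (OFFSET -4): 0+-4=-4, 4+-4=0, 4+-4=0, 2+-4=-2 -> [-4, 0, 0, -2] (max |s|=4)
Stage 3 (OFFSET -1): -4+-1=-5, 0+-1=-1, 0+-1=-1, -2+-1=-3 -> [-5, -1, -1, -3] (max |s|=5)
Stage 4 (AMPLIFY -2): -5*-2=10, -1*-2=2, -1*-2=2, -3*-2=6 -> [10, 2, 2, 6] (max |s|=10)
Stage 5 (CLIP -19 22): clip(10,-19,22)=10, clip(2,-19,22)=2, clip(2,-19,22)=2, clip(6,-19,22)=6 -> [10, 2, 2, 6] (max |s|=10)
Stage 6 (CLIP -3 9): clip(10,-3,9)=9, clip(2,-3,9)=2, clip(2,-3,9)=2, clip(6,-3,9)=6 -> [9, 2, 2, 6] (max |s|=9)
Overall max amplitude: 10

Answer: 10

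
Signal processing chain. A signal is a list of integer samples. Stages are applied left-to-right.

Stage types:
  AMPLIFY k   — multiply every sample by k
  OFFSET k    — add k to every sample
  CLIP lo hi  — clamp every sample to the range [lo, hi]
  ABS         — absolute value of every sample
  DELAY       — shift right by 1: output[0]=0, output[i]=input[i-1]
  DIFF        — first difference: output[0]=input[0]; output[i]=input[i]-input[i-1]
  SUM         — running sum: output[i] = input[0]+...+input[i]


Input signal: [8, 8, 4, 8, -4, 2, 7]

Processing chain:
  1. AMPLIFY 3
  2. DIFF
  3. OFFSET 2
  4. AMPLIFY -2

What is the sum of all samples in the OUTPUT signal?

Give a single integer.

Answer: -70

Derivation:
Input: [8, 8, 4, 8, -4, 2, 7]
Stage 1 (AMPLIFY 3): 8*3=24, 8*3=24, 4*3=12, 8*3=24, -4*3=-12, 2*3=6, 7*3=21 -> [24, 24, 12, 24, -12, 6, 21]
Stage 2 (DIFF): s[0]=24, 24-24=0, 12-24=-12, 24-12=12, -12-24=-36, 6--12=18, 21-6=15 -> [24, 0, -12, 12, -36, 18, 15]
Stage 3 (OFFSET 2): 24+2=26, 0+2=2, -12+2=-10, 12+2=14, -36+2=-34, 18+2=20, 15+2=17 -> [26, 2, -10, 14, -34, 20, 17]
Stage 4 (AMPLIFY -2): 26*-2=-52, 2*-2=-4, -10*-2=20, 14*-2=-28, -34*-2=68, 20*-2=-40, 17*-2=-34 -> [-52, -4, 20, -28, 68, -40, -34]
Output sum: -70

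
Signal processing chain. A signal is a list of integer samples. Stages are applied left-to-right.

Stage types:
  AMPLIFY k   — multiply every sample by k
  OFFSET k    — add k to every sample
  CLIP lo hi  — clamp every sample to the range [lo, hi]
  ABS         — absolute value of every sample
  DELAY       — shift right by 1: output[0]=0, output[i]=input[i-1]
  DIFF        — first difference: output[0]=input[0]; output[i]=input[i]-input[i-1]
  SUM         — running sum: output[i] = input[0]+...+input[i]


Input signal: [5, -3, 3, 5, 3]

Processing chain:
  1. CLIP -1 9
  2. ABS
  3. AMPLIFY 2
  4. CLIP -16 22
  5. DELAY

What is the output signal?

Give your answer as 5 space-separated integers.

Input: [5, -3, 3, 5, 3]
Stage 1 (CLIP -1 9): clip(5,-1,9)=5, clip(-3,-1,9)=-1, clip(3,-1,9)=3, clip(5,-1,9)=5, clip(3,-1,9)=3 -> [5, -1, 3, 5, 3]
Stage 2 (ABS): |5|=5, |-1|=1, |3|=3, |5|=5, |3|=3 -> [5, 1, 3, 5, 3]
Stage 3 (AMPLIFY 2): 5*2=10, 1*2=2, 3*2=6, 5*2=10, 3*2=6 -> [10, 2, 6, 10, 6]
Stage 4 (CLIP -16 22): clip(10,-16,22)=10, clip(2,-16,22)=2, clip(6,-16,22)=6, clip(10,-16,22)=10, clip(6,-16,22)=6 -> [10, 2, 6, 10, 6]
Stage 5 (DELAY): [0, 10, 2, 6, 10] = [0, 10, 2, 6, 10] -> [0, 10, 2, 6, 10]

Answer: 0 10 2 6 10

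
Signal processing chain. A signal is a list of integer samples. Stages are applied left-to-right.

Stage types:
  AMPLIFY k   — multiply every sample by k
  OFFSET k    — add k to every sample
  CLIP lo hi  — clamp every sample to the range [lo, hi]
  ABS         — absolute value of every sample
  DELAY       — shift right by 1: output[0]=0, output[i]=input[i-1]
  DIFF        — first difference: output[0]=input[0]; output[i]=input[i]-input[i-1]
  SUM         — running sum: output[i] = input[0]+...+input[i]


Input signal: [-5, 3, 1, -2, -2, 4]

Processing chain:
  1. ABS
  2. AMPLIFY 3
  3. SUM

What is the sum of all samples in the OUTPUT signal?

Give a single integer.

Input: [-5, 3, 1, -2, -2, 4]
Stage 1 (ABS): |-5|=5, |3|=3, |1|=1, |-2|=2, |-2|=2, |4|=4 -> [5, 3, 1, 2, 2, 4]
Stage 2 (AMPLIFY 3): 5*3=15, 3*3=9, 1*3=3, 2*3=6, 2*3=6, 4*3=12 -> [15, 9, 3, 6, 6, 12]
Stage 3 (SUM): sum[0..0]=15, sum[0..1]=24, sum[0..2]=27, sum[0..3]=33, sum[0..4]=39, sum[0..5]=51 -> [15, 24, 27, 33, 39, 51]
Output sum: 189

Answer: 189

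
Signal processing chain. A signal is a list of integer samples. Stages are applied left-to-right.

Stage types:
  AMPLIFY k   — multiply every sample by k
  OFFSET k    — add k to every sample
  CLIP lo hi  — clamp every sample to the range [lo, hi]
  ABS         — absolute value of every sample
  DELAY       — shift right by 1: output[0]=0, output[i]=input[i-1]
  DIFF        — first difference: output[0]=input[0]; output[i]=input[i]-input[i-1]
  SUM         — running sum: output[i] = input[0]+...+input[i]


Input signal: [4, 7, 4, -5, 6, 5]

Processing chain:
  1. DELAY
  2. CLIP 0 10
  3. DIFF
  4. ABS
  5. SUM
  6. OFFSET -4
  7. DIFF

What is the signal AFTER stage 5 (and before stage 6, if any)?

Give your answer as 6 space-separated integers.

Answer: 0 4 7 10 14 20

Derivation:
Input: [4, 7, 4, -5, 6, 5]
Stage 1 (DELAY): [0, 4, 7, 4, -5, 6] = [0, 4, 7, 4, -5, 6] -> [0, 4, 7, 4, -5, 6]
Stage 2 (CLIP 0 10): clip(0,0,10)=0, clip(4,0,10)=4, clip(7,0,10)=7, clip(4,0,10)=4, clip(-5,0,10)=0, clip(6,0,10)=6 -> [0, 4, 7, 4, 0, 6]
Stage 3 (DIFF): s[0]=0, 4-0=4, 7-4=3, 4-7=-3, 0-4=-4, 6-0=6 -> [0, 4, 3, -3, -4, 6]
Stage 4 (ABS): |0|=0, |4|=4, |3|=3, |-3|=3, |-4|=4, |6|=6 -> [0, 4, 3, 3, 4, 6]
Stage 5 (SUM): sum[0..0]=0, sum[0..1]=4, sum[0..2]=7, sum[0..3]=10, sum[0..4]=14, sum[0..5]=20 -> [0, 4, 7, 10, 14, 20]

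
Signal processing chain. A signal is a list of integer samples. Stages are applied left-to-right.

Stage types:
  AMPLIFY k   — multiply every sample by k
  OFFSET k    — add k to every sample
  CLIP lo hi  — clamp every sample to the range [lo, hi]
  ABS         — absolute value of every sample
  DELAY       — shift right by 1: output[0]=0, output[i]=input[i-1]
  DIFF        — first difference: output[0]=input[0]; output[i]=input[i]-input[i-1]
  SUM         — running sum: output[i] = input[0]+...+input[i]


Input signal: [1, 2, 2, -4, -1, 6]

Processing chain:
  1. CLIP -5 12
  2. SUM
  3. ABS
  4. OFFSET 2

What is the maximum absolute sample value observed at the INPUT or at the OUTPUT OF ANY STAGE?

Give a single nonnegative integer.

Input: [1, 2, 2, -4, -1, 6] (max |s|=6)
Stage 1 (CLIP -5 12): clip(1,-5,12)=1, clip(2,-5,12)=2, clip(2,-5,12)=2, clip(-4,-5,12)=-4, clip(-1,-5,12)=-1, clip(6,-5,12)=6 -> [1, 2, 2, -4, -1, 6] (max |s|=6)
Stage 2 (SUM): sum[0..0]=1, sum[0..1]=3, sum[0..2]=5, sum[0..3]=1, sum[0..4]=0, sum[0..5]=6 -> [1, 3, 5, 1, 0, 6] (max |s|=6)
Stage 3 (ABS): |1|=1, |3|=3, |5|=5, |1|=1, |0|=0, |6|=6 -> [1, 3, 5, 1, 0, 6] (max |s|=6)
Stage 4 (OFFSET 2): 1+2=3, 3+2=5, 5+2=7, 1+2=3, 0+2=2, 6+2=8 -> [3, 5, 7, 3, 2, 8] (max |s|=8)
Overall max amplitude: 8

Answer: 8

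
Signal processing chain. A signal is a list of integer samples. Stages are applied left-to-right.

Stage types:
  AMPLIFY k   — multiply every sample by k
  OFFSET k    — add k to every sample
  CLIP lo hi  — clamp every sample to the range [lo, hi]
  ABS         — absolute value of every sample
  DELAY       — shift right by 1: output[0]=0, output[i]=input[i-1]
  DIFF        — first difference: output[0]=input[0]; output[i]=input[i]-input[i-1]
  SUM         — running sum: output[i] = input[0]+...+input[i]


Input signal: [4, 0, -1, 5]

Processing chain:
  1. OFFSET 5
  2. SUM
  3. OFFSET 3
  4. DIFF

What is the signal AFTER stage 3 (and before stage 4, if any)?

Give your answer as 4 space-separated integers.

Input: [4, 0, -1, 5]
Stage 1 (OFFSET 5): 4+5=9, 0+5=5, -1+5=4, 5+5=10 -> [9, 5, 4, 10]
Stage 2 (SUM): sum[0..0]=9, sum[0..1]=14, sum[0..2]=18, sum[0..3]=28 -> [9, 14, 18, 28]
Stage 3 (OFFSET 3): 9+3=12, 14+3=17, 18+3=21, 28+3=31 -> [12, 17, 21, 31]

Answer: 12 17 21 31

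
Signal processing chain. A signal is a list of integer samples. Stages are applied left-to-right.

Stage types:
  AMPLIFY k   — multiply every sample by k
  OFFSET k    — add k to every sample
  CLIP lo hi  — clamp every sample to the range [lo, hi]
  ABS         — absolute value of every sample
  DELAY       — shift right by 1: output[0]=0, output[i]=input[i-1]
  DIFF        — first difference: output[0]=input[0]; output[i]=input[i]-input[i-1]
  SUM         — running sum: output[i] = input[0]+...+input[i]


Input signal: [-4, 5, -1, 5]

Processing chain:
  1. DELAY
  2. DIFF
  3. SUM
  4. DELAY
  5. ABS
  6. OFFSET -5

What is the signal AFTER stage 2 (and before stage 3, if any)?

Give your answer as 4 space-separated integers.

Input: [-4, 5, -1, 5]
Stage 1 (DELAY): [0, -4, 5, -1] = [0, -4, 5, -1] -> [0, -4, 5, -1]
Stage 2 (DIFF): s[0]=0, -4-0=-4, 5--4=9, -1-5=-6 -> [0, -4, 9, -6]

Answer: 0 -4 9 -6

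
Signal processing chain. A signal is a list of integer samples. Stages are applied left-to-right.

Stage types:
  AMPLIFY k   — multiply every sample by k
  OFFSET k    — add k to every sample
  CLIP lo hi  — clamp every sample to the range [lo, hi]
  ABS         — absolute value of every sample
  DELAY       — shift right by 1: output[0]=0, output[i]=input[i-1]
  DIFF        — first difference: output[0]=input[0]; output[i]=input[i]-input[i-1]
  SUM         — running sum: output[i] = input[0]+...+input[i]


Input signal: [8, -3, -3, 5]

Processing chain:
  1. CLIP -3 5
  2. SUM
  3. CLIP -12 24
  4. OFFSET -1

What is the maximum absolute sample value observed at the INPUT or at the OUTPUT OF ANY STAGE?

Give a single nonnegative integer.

Input: [8, -3, -3, 5] (max |s|=8)
Stage 1 (CLIP -3 5): clip(8,-3,5)=5, clip(-3,-3,5)=-3, clip(-3,-3,5)=-3, clip(5,-3,5)=5 -> [5, -3, -3, 5] (max |s|=5)
Stage 2 (SUM): sum[0..0]=5, sum[0..1]=2, sum[0..2]=-1, sum[0..3]=4 -> [5, 2, -1, 4] (max |s|=5)
Stage 3 (CLIP -12 24): clip(5,-12,24)=5, clip(2,-12,24)=2, clip(-1,-12,24)=-1, clip(4,-12,24)=4 -> [5, 2, -1, 4] (max |s|=5)
Stage 4 (OFFSET -1): 5+-1=4, 2+-1=1, -1+-1=-2, 4+-1=3 -> [4, 1, -2, 3] (max |s|=4)
Overall max amplitude: 8

Answer: 8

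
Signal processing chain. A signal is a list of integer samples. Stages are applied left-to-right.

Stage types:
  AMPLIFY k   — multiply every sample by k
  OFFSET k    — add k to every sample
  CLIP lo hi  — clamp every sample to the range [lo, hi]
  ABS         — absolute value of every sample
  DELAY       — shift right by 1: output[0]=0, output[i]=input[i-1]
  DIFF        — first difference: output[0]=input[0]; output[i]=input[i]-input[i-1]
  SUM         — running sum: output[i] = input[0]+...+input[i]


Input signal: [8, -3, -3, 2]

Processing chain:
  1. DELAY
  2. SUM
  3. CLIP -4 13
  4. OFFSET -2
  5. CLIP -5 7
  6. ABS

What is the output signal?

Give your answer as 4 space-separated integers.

Input: [8, -3, -3, 2]
Stage 1 (DELAY): [0, 8, -3, -3] = [0, 8, -3, -3] -> [0, 8, -3, -3]
Stage 2 (SUM): sum[0..0]=0, sum[0..1]=8, sum[0..2]=5, sum[0..3]=2 -> [0, 8, 5, 2]
Stage 3 (CLIP -4 13): clip(0,-4,13)=0, clip(8,-4,13)=8, clip(5,-4,13)=5, clip(2,-4,13)=2 -> [0, 8, 5, 2]
Stage 4 (OFFSET -2): 0+-2=-2, 8+-2=6, 5+-2=3, 2+-2=0 -> [-2, 6, 3, 0]
Stage 5 (CLIP -5 7): clip(-2,-5,7)=-2, clip(6,-5,7)=6, clip(3,-5,7)=3, clip(0,-5,7)=0 -> [-2, 6, 3, 0]
Stage 6 (ABS): |-2|=2, |6|=6, |3|=3, |0|=0 -> [2, 6, 3, 0]

Answer: 2 6 3 0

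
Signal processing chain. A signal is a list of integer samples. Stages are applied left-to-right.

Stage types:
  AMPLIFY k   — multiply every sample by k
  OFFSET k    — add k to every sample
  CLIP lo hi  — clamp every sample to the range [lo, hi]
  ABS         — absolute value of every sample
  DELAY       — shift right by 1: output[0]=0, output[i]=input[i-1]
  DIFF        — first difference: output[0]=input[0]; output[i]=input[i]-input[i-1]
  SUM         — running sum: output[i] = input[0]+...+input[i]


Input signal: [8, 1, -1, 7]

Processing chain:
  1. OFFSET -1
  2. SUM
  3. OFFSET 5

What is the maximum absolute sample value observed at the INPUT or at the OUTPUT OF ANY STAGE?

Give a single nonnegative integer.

Answer: 16

Derivation:
Input: [8, 1, -1, 7] (max |s|=8)
Stage 1 (OFFSET -1): 8+-1=7, 1+-1=0, -1+-1=-2, 7+-1=6 -> [7, 0, -2, 6] (max |s|=7)
Stage 2 (SUM): sum[0..0]=7, sum[0..1]=7, sum[0..2]=5, sum[0..3]=11 -> [7, 7, 5, 11] (max |s|=11)
Stage 3 (OFFSET 5): 7+5=12, 7+5=12, 5+5=10, 11+5=16 -> [12, 12, 10, 16] (max |s|=16)
Overall max amplitude: 16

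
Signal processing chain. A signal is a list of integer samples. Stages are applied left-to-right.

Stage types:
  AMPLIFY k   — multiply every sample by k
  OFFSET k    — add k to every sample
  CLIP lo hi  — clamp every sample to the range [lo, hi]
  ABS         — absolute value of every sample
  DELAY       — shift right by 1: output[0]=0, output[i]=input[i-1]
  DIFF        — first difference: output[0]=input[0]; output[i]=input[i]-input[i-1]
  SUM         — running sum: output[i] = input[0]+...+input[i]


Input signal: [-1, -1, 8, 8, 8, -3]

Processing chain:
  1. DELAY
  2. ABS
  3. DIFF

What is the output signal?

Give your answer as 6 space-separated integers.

Input: [-1, -1, 8, 8, 8, -3]
Stage 1 (DELAY): [0, -1, -1, 8, 8, 8] = [0, -1, -1, 8, 8, 8] -> [0, -1, -1, 8, 8, 8]
Stage 2 (ABS): |0|=0, |-1|=1, |-1|=1, |8|=8, |8|=8, |8|=8 -> [0, 1, 1, 8, 8, 8]
Stage 3 (DIFF): s[0]=0, 1-0=1, 1-1=0, 8-1=7, 8-8=0, 8-8=0 -> [0, 1, 0, 7, 0, 0]

Answer: 0 1 0 7 0 0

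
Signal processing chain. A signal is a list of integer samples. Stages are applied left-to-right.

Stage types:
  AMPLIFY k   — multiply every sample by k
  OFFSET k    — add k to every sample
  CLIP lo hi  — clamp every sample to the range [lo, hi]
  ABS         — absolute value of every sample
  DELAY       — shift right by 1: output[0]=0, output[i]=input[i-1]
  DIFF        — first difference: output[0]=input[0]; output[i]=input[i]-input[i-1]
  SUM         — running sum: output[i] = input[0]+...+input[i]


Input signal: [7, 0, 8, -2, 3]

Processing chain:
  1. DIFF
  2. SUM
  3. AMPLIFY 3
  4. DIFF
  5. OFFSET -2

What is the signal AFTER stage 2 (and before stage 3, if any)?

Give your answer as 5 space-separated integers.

Input: [7, 0, 8, -2, 3]
Stage 1 (DIFF): s[0]=7, 0-7=-7, 8-0=8, -2-8=-10, 3--2=5 -> [7, -7, 8, -10, 5]
Stage 2 (SUM): sum[0..0]=7, sum[0..1]=0, sum[0..2]=8, sum[0..3]=-2, sum[0..4]=3 -> [7, 0, 8, -2, 3]

Answer: 7 0 8 -2 3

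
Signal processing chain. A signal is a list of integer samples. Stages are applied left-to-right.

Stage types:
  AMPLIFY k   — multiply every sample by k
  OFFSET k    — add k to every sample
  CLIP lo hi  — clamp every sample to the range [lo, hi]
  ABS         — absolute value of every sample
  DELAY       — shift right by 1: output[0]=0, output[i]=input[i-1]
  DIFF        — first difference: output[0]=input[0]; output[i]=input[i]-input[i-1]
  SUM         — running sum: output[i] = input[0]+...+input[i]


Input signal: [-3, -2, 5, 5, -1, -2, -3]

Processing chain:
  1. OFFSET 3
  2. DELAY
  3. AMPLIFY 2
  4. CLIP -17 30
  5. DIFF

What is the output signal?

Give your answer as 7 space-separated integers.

Answer: 0 0 2 14 0 -12 -2

Derivation:
Input: [-3, -2, 5, 5, -1, -2, -3]
Stage 1 (OFFSET 3): -3+3=0, -2+3=1, 5+3=8, 5+3=8, -1+3=2, -2+3=1, -3+3=0 -> [0, 1, 8, 8, 2, 1, 0]
Stage 2 (DELAY): [0, 0, 1, 8, 8, 2, 1] = [0, 0, 1, 8, 8, 2, 1] -> [0, 0, 1, 8, 8, 2, 1]
Stage 3 (AMPLIFY 2): 0*2=0, 0*2=0, 1*2=2, 8*2=16, 8*2=16, 2*2=4, 1*2=2 -> [0, 0, 2, 16, 16, 4, 2]
Stage 4 (CLIP -17 30): clip(0,-17,30)=0, clip(0,-17,30)=0, clip(2,-17,30)=2, clip(16,-17,30)=16, clip(16,-17,30)=16, clip(4,-17,30)=4, clip(2,-17,30)=2 -> [0, 0, 2, 16, 16, 4, 2]
Stage 5 (DIFF): s[0]=0, 0-0=0, 2-0=2, 16-2=14, 16-16=0, 4-16=-12, 2-4=-2 -> [0, 0, 2, 14, 0, -12, -2]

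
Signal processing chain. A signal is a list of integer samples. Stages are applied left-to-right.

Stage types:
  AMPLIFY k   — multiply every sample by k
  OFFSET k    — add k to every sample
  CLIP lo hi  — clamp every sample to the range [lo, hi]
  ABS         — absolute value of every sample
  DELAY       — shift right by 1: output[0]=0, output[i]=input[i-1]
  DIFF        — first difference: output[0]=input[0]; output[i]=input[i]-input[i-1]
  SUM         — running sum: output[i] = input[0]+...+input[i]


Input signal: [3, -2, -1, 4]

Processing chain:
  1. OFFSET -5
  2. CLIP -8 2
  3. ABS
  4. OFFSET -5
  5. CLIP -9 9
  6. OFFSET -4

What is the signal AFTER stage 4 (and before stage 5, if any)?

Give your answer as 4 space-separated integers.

Answer: -3 2 1 -4

Derivation:
Input: [3, -2, -1, 4]
Stage 1 (OFFSET -5): 3+-5=-2, -2+-5=-7, -1+-5=-6, 4+-5=-1 -> [-2, -7, -6, -1]
Stage 2 (CLIP -8 2): clip(-2,-8,2)=-2, clip(-7,-8,2)=-7, clip(-6,-8,2)=-6, clip(-1,-8,2)=-1 -> [-2, -7, -6, -1]
Stage 3 (ABS): |-2|=2, |-7|=7, |-6|=6, |-1|=1 -> [2, 7, 6, 1]
Stage 4 (OFFSET -5): 2+-5=-3, 7+-5=2, 6+-5=1, 1+-5=-4 -> [-3, 2, 1, -4]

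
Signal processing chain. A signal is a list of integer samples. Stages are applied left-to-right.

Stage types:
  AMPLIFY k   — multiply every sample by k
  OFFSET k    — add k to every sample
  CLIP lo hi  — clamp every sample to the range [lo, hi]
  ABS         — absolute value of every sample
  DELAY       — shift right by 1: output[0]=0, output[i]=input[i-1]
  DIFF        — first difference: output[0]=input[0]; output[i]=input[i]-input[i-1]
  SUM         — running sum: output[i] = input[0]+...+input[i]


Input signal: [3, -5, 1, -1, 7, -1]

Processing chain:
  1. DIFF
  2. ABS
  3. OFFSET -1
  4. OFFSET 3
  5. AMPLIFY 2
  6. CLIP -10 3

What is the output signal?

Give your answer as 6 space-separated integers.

Input: [3, -5, 1, -1, 7, -1]
Stage 1 (DIFF): s[0]=3, -5-3=-8, 1--5=6, -1-1=-2, 7--1=8, -1-7=-8 -> [3, -8, 6, -2, 8, -8]
Stage 2 (ABS): |3|=3, |-8|=8, |6|=6, |-2|=2, |8|=8, |-8|=8 -> [3, 8, 6, 2, 8, 8]
Stage 3 (OFFSET -1): 3+-1=2, 8+-1=7, 6+-1=5, 2+-1=1, 8+-1=7, 8+-1=7 -> [2, 7, 5, 1, 7, 7]
Stage 4 (OFFSET 3): 2+3=5, 7+3=10, 5+3=8, 1+3=4, 7+3=10, 7+3=10 -> [5, 10, 8, 4, 10, 10]
Stage 5 (AMPLIFY 2): 5*2=10, 10*2=20, 8*2=16, 4*2=8, 10*2=20, 10*2=20 -> [10, 20, 16, 8, 20, 20]
Stage 6 (CLIP -10 3): clip(10,-10,3)=3, clip(20,-10,3)=3, clip(16,-10,3)=3, clip(8,-10,3)=3, clip(20,-10,3)=3, clip(20,-10,3)=3 -> [3, 3, 3, 3, 3, 3]

Answer: 3 3 3 3 3 3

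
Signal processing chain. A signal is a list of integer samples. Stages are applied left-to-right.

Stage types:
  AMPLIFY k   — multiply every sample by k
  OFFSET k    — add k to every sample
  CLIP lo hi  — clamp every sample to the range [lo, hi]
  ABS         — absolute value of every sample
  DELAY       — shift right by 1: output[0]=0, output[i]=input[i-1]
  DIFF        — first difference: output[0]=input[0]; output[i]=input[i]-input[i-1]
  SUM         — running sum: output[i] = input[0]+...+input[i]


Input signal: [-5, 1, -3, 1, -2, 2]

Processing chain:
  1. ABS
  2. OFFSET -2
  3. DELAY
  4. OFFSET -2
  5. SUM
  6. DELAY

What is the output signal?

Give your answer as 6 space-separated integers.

Input: [-5, 1, -3, 1, -2, 2]
Stage 1 (ABS): |-5|=5, |1|=1, |-3|=3, |1|=1, |-2|=2, |2|=2 -> [5, 1, 3, 1, 2, 2]
Stage 2 (OFFSET -2): 5+-2=3, 1+-2=-1, 3+-2=1, 1+-2=-1, 2+-2=0, 2+-2=0 -> [3, -1, 1, -1, 0, 0]
Stage 3 (DELAY): [0, 3, -1, 1, -1, 0] = [0, 3, -1, 1, -1, 0] -> [0, 3, -1, 1, -1, 0]
Stage 4 (OFFSET -2): 0+-2=-2, 3+-2=1, -1+-2=-3, 1+-2=-1, -1+-2=-3, 0+-2=-2 -> [-2, 1, -3, -1, -3, -2]
Stage 5 (SUM): sum[0..0]=-2, sum[0..1]=-1, sum[0..2]=-4, sum[0..3]=-5, sum[0..4]=-8, sum[0..5]=-10 -> [-2, -1, -4, -5, -8, -10]
Stage 6 (DELAY): [0, -2, -1, -4, -5, -8] = [0, -2, -1, -4, -5, -8] -> [0, -2, -1, -4, -5, -8]

Answer: 0 -2 -1 -4 -5 -8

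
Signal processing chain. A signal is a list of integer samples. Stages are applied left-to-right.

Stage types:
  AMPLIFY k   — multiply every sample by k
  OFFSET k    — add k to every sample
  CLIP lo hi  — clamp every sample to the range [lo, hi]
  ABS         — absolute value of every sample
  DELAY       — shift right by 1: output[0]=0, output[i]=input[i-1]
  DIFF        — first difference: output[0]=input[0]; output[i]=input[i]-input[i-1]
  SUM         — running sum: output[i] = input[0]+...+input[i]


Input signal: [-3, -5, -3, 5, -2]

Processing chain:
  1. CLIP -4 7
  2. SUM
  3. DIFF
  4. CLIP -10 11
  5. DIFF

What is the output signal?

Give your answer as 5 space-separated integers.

Input: [-3, -5, -3, 5, -2]
Stage 1 (CLIP -4 7): clip(-3,-4,7)=-3, clip(-5,-4,7)=-4, clip(-3,-4,7)=-3, clip(5,-4,7)=5, clip(-2,-4,7)=-2 -> [-3, -4, -3, 5, -2]
Stage 2 (SUM): sum[0..0]=-3, sum[0..1]=-7, sum[0..2]=-10, sum[0..3]=-5, sum[0..4]=-7 -> [-3, -7, -10, -5, -7]
Stage 3 (DIFF): s[0]=-3, -7--3=-4, -10--7=-3, -5--10=5, -7--5=-2 -> [-3, -4, -3, 5, -2]
Stage 4 (CLIP -10 11): clip(-3,-10,11)=-3, clip(-4,-10,11)=-4, clip(-3,-10,11)=-3, clip(5,-10,11)=5, clip(-2,-10,11)=-2 -> [-3, -4, -3, 5, -2]
Stage 5 (DIFF): s[0]=-3, -4--3=-1, -3--4=1, 5--3=8, -2-5=-7 -> [-3, -1, 1, 8, -7]

Answer: -3 -1 1 8 -7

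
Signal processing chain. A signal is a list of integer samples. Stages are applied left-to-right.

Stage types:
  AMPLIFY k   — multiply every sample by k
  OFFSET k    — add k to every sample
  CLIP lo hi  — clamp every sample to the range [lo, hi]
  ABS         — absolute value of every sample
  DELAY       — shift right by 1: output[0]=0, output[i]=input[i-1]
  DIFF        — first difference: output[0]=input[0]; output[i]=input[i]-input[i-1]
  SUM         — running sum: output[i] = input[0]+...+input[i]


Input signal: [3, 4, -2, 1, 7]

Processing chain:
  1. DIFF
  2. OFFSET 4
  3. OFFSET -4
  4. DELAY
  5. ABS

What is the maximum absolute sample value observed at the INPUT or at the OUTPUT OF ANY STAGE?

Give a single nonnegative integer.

Input: [3, 4, -2, 1, 7] (max |s|=7)
Stage 1 (DIFF): s[0]=3, 4-3=1, -2-4=-6, 1--2=3, 7-1=6 -> [3, 1, -6, 3, 6] (max |s|=6)
Stage 2 (OFFSET 4): 3+4=7, 1+4=5, -6+4=-2, 3+4=7, 6+4=10 -> [7, 5, -2, 7, 10] (max |s|=10)
Stage 3 (OFFSET -4): 7+-4=3, 5+-4=1, -2+-4=-6, 7+-4=3, 10+-4=6 -> [3, 1, -6, 3, 6] (max |s|=6)
Stage 4 (DELAY): [0, 3, 1, -6, 3] = [0, 3, 1, -6, 3] -> [0, 3, 1, -6, 3] (max |s|=6)
Stage 5 (ABS): |0|=0, |3|=3, |1|=1, |-6|=6, |3|=3 -> [0, 3, 1, 6, 3] (max |s|=6)
Overall max amplitude: 10

Answer: 10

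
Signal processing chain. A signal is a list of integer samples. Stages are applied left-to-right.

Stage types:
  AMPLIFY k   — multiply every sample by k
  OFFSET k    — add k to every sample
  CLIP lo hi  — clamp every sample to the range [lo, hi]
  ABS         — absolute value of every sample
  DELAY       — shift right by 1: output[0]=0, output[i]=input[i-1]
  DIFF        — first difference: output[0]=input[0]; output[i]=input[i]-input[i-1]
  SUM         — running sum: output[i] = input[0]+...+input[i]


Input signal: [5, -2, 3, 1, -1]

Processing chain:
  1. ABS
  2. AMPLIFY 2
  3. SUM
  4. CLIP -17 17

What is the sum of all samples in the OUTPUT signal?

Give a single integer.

Answer: 75

Derivation:
Input: [5, -2, 3, 1, -1]
Stage 1 (ABS): |5|=5, |-2|=2, |3|=3, |1|=1, |-1|=1 -> [5, 2, 3, 1, 1]
Stage 2 (AMPLIFY 2): 5*2=10, 2*2=4, 3*2=6, 1*2=2, 1*2=2 -> [10, 4, 6, 2, 2]
Stage 3 (SUM): sum[0..0]=10, sum[0..1]=14, sum[0..2]=20, sum[0..3]=22, sum[0..4]=24 -> [10, 14, 20, 22, 24]
Stage 4 (CLIP -17 17): clip(10,-17,17)=10, clip(14,-17,17)=14, clip(20,-17,17)=17, clip(22,-17,17)=17, clip(24,-17,17)=17 -> [10, 14, 17, 17, 17]
Output sum: 75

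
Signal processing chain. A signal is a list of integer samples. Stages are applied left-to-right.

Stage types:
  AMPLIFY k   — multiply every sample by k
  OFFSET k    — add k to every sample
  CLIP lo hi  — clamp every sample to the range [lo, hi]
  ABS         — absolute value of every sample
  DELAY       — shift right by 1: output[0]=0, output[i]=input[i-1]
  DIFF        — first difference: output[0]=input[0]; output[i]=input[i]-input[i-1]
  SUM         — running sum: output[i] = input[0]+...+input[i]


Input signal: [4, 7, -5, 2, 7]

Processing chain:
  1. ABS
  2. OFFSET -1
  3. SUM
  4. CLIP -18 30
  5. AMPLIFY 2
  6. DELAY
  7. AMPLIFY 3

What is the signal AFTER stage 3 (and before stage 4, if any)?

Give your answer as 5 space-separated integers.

Input: [4, 7, -5, 2, 7]
Stage 1 (ABS): |4|=4, |7|=7, |-5|=5, |2|=2, |7|=7 -> [4, 7, 5, 2, 7]
Stage 2 (OFFSET -1): 4+-1=3, 7+-1=6, 5+-1=4, 2+-1=1, 7+-1=6 -> [3, 6, 4, 1, 6]
Stage 3 (SUM): sum[0..0]=3, sum[0..1]=9, sum[0..2]=13, sum[0..3]=14, sum[0..4]=20 -> [3, 9, 13, 14, 20]

Answer: 3 9 13 14 20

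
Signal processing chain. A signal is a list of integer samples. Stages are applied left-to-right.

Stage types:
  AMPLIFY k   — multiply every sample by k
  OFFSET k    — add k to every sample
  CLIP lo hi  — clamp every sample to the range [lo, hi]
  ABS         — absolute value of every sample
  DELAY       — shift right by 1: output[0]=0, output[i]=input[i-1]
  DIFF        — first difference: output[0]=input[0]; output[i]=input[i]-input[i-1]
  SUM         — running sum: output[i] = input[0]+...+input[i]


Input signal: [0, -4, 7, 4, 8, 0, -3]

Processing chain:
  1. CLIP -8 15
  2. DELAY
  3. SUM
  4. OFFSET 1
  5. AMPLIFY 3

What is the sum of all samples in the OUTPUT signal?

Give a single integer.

Input: [0, -4, 7, 4, 8, 0, -3]
Stage 1 (CLIP -8 15): clip(0,-8,15)=0, clip(-4,-8,15)=-4, clip(7,-8,15)=7, clip(4,-8,15)=4, clip(8,-8,15)=8, clip(0,-8,15)=0, clip(-3,-8,15)=-3 -> [0, -4, 7, 4, 8, 0, -3]
Stage 2 (DELAY): [0, 0, -4, 7, 4, 8, 0] = [0, 0, -4, 7, 4, 8, 0] -> [0, 0, -4, 7, 4, 8, 0]
Stage 3 (SUM): sum[0..0]=0, sum[0..1]=0, sum[0..2]=-4, sum[0..3]=3, sum[0..4]=7, sum[0..5]=15, sum[0..6]=15 -> [0, 0, -4, 3, 7, 15, 15]
Stage 4 (OFFSET 1): 0+1=1, 0+1=1, -4+1=-3, 3+1=4, 7+1=8, 15+1=16, 15+1=16 -> [1, 1, -3, 4, 8, 16, 16]
Stage 5 (AMPLIFY 3): 1*3=3, 1*3=3, -3*3=-9, 4*3=12, 8*3=24, 16*3=48, 16*3=48 -> [3, 3, -9, 12, 24, 48, 48]
Output sum: 129

Answer: 129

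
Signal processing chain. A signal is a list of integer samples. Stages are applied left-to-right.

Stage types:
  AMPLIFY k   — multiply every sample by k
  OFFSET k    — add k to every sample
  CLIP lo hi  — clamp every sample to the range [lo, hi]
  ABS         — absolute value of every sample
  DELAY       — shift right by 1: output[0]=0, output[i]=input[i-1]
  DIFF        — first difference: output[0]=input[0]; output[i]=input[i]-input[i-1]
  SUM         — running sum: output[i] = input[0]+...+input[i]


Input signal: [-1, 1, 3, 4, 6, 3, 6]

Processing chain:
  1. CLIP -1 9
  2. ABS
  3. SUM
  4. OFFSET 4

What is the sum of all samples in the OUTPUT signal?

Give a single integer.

Answer: 102

Derivation:
Input: [-1, 1, 3, 4, 6, 3, 6]
Stage 1 (CLIP -1 9): clip(-1,-1,9)=-1, clip(1,-1,9)=1, clip(3,-1,9)=3, clip(4,-1,9)=4, clip(6,-1,9)=6, clip(3,-1,9)=3, clip(6,-1,9)=6 -> [-1, 1, 3, 4, 6, 3, 6]
Stage 2 (ABS): |-1|=1, |1|=1, |3|=3, |4|=4, |6|=6, |3|=3, |6|=6 -> [1, 1, 3, 4, 6, 3, 6]
Stage 3 (SUM): sum[0..0]=1, sum[0..1]=2, sum[0..2]=5, sum[0..3]=9, sum[0..4]=15, sum[0..5]=18, sum[0..6]=24 -> [1, 2, 5, 9, 15, 18, 24]
Stage 4 (OFFSET 4): 1+4=5, 2+4=6, 5+4=9, 9+4=13, 15+4=19, 18+4=22, 24+4=28 -> [5, 6, 9, 13, 19, 22, 28]
Output sum: 102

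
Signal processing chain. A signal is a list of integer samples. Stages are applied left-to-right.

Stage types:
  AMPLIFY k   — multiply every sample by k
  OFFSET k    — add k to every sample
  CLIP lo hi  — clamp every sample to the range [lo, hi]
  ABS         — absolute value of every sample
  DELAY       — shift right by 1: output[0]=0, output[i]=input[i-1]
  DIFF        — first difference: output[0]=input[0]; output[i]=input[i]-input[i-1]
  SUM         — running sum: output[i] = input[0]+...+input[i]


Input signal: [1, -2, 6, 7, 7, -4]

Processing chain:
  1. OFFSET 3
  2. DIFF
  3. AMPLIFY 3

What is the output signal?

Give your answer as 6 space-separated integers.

Input: [1, -2, 6, 7, 7, -4]
Stage 1 (OFFSET 3): 1+3=4, -2+3=1, 6+3=9, 7+3=10, 7+3=10, -4+3=-1 -> [4, 1, 9, 10, 10, -1]
Stage 2 (DIFF): s[0]=4, 1-4=-3, 9-1=8, 10-9=1, 10-10=0, -1-10=-11 -> [4, -3, 8, 1, 0, -11]
Stage 3 (AMPLIFY 3): 4*3=12, -3*3=-9, 8*3=24, 1*3=3, 0*3=0, -11*3=-33 -> [12, -9, 24, 3, 0, -33]

Answer: 12 -9 24 3 0 -33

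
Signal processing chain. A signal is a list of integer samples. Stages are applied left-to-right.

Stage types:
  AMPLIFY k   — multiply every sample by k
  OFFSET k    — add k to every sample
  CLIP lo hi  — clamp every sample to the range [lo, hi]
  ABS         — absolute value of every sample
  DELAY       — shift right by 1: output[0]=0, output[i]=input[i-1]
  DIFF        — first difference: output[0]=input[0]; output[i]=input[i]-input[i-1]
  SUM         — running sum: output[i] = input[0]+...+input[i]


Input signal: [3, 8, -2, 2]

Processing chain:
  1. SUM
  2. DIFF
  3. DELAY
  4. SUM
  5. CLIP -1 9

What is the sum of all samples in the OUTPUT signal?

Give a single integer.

Input: [3, 8, -2, 2]
Stage 1 (SUM): sum[0..0]=3, sum[0..1]=11, sum[0..2]=9, sum[0..3]=11 -> [3, 11, 9, 11]
Stage 2 (DIFF): s[0]=3, 11-3=8, 9-11=-2, 11-9=2 -> [3, 8, -2, 2]
Stage 3 (DELAY): [0, 3, 8, -2] = [0, 3, 8, -2] -> [0, 3, 8, -2]
Stage 4 (SUM): sum[0..0]=0, sum[0..1]=3, sum[0..2]=11, sum[0..3]=9 -> [0, 3, 11, 9]
Stage 5 (CLIP -1 9): clip(0,-1,9)=0, clip(3,-1,9)=3, clip(11,-1,9)=9, clip(9,-1,9)=9 -> [0, 3, 9, 9]
Output sum: 21

Answer: 21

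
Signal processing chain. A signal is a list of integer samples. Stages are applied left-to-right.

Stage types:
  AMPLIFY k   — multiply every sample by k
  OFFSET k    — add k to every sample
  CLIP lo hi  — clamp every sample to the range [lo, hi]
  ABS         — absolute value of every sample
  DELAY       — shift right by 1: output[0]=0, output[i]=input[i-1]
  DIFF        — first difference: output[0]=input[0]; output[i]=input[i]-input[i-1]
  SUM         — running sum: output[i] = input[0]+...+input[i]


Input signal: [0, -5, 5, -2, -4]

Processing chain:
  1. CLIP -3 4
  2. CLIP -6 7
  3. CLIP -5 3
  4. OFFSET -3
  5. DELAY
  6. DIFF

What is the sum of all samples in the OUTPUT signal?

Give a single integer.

Input: [0, -5, 5, -2, -4]
Stage 1 (CLIP -3 4): clip(0,-3,4)=0, clip(-5,-3,4)=-3, clip(5,-3,4)=4, clip(-2,-3,4)=-2, clip(-4,-3,4)=-3 -> [0, -3, 4, -2, -3]
Stage 2 (CLIP -6 7): clip(0,-6,7)=0, clip(-3,-6,7)=-3, clip(4,-6,7)=4, clip(-2,-6,7)=-2, clip(-3,-6,7)=-3 -> [0, -3, 4, -2, -3]
Stage 3 (CLIP -5 3): clip(0,-5,3)=0, clip(-3,-5,3)=-3, clip(4,-5,3)=3, clip(-2,-5,3)=-2, clip(-3,-5,3)=-3 -> [0, -3, 3, -2, -3]
Stage 4 (OFFSET -3): 0+-3=-3, -3+-3=-6, 3+-3=0, -2+-3=-5, -3+-3=-6 -> [-3, -6, 0, -5, -6]
Stage 5 (DELAY): [0, -3, -6, 0, -5] = [0, -3, -6, 0, -5] -> [0, -3, -6, 0, -5]
Stage 6 (DIFF): s[0]=0, -3-0=-3, -6--3=-3, 0--6=6, -5-0=-5 -> [0, -3, -3, 6, -5]
Output sum: -5

Answer: -5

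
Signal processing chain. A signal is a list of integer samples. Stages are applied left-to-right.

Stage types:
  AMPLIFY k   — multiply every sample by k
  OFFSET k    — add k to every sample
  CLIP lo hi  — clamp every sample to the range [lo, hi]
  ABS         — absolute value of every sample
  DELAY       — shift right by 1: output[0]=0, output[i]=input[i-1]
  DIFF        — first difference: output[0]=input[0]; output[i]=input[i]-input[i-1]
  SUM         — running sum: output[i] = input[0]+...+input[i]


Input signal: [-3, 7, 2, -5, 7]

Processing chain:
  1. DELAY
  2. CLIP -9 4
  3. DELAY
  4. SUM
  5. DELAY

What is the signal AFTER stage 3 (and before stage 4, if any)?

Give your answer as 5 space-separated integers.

Answer: 0 0 -3 4 2

Derivation:
Input: [-3, 7, 2, -5, 7]
Stage 1 (DELAY): [0, -3, 7, 2, -5] = [0, -3, 7, 2, -5] -> [0, -3, 7, 2, -5]
Stage 2 (CLIP -9 4): clip(0,-9,4)=0, clip(-3,-9,4)=-3, clip(7,-9,4)=4, clip(2,-9,4)=2, clip(-5,-9,4)=-5 -> [0, -3, 4, 2, -5]
Stage 3 (DELAY): [0, 0, -3, 4, 2] = [0, 0, -3, 4, 2] -> [0, 0, -3, 4, 2]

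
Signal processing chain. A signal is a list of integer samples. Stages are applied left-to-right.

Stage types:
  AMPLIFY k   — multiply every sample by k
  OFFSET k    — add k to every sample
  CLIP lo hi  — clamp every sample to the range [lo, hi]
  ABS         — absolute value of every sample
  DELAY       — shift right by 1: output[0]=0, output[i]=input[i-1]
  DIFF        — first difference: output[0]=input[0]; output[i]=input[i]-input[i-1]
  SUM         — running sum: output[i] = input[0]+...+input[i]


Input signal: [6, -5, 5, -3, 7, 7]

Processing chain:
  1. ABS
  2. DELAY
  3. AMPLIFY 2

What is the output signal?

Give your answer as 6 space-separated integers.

Answer: 0 12 10 10 6 14

Derivation:
Input: [6, -5, 5, -3, 7, 7]
Stage 1 (ABS): |6|=6, |-5|=5, |5|=5, |-3|=3, |7|=7, |7|=7 -> [6, 5, 5, 3, 7, 7]
Stage 2 (DELAY): [0, 6, 5, 5, 3, 7] = [0, 6, 5, 5, 3, 7] -> [0, 6, 5, 5, 3, 7]
Stage 3 (AMPLIFY 2): 0*2=0, 6*2=12, 5*2=10, 5*2=10, 3*2=6, 7*2=14 -> [0, 12, 10, 10, 6, 14]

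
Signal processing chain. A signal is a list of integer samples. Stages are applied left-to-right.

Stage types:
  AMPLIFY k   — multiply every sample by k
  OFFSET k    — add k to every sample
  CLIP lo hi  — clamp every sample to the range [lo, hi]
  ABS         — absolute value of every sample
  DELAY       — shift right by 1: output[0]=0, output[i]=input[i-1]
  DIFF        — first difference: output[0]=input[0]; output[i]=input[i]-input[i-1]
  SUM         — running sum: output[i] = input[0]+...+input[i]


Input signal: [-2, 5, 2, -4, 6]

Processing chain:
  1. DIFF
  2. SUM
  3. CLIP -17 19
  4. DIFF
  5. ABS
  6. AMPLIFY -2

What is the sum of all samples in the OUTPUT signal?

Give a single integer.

Input: [-2, 5, 2, -4, 6]
Stage 1 (DIFF): s[0]=-2, 5--2=7, 2-5=-3, -4-2=-6, 6--4=10 -> [-2, 7, -3, -6, 10]
Stage 2 (SUM): sum[0..0]=-2, sum[0..1]=5, sum[0..2]=2, sum[0..3]=-4, sum[0..4]=6 -> [-2, 5, 2, -4, 6]
Stage 3 (CLIP -17 19): clip(-2,-17,19)=-2, clip(5,-17,19)=5, clip(2,-17,19)=2, clip(-4,-17,19)=-4, clip(6,-17,19)=6 -> [-2, 5, 2, -4, 6]
Stage 4 (DIFF): s[0]=-2, 5--2=7, 2-5=-3, -4-2=-6, 6--4=10 -> [-2, 7, -3, -6, 10]
Stage 5 (ABS): |-2|=2, |7|=7, |-3|=3, |-6|=6, |10|=10 -> [2, 7, 3, 6, 10]
Stage 6 (AMPLIFY -2): 2*-2=-4, 7*-2=-14, 3*-2=-6, 6*-2=-12, 10*-2=-20 -> [-4, -14, -6, -12, -20]
Output sum: -56

Answer: -56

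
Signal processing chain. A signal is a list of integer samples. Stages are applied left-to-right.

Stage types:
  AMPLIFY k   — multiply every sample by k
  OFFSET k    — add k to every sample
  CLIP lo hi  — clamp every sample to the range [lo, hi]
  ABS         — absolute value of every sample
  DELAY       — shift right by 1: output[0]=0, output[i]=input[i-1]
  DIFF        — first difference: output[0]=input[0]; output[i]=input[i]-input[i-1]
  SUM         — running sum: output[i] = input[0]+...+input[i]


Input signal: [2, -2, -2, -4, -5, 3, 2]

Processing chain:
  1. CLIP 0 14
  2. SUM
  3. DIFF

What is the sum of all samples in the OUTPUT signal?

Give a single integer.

Input: [2, -2, -2, -4, -5, 3, 2]
Stage 1 (CLIP 0 14): clip(2,0,14)=2, clip(-2,0,14)=0, clip(-2,0,14)=0, clip(-4,0,14)=0, clip(-5,0,14)=0, clip(3,0,14)=3, clip(2,0,14)=2 -> [2, 0, 0, 0, 0, 3, 2]
Stage 2 (SUM): sum[0..0]=2, sum[0..1]=2, sum[0..2]=2, sum[0..3]=2, sum[0..4]=2, sum[0..5]=5, sum[0..6]=7 -> [2, 2, 2, 2, 2, 5, 7]
Stage 3 (DIFF): s[0]=2, 2-2=0, 2-2=0, 2-2=0, 2-2=0, 5-2=3, 7-5=2 -> [2, 0, 0, 0, 0, 3, 2]
Output sum: 7

Answer: 7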